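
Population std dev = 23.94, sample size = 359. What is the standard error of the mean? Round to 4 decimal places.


SE = sigma / sqrt(n)
sqrt(359) ≈ 18.947295
SE = 23.94 / 18.947295 ≈ 1.263505

1.2635


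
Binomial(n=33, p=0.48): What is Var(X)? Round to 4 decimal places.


Var = n*p*(1-p) = 33 * 0.48 * 0.52 = 8.2368

8.2368


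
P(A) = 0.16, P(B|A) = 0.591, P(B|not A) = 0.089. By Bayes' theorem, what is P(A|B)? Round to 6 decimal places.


P(A|B) = P(B|A)*P(A) / P(B), P(B) = P(B|A)*P(A) + P(B|not A)*P(not A)
P(B|A)*P(A) = 0.591 * 0.16 = 0.09456
P(B|not A)*P(not A) = 0.089 * 0.84 = 0.07476
P(B) = 0.09456 + 0.07476 = 0.16932
P(A|B) = 0.09456 / 0.16932 = 788/1411 ≈ 0.55846917

0.558469


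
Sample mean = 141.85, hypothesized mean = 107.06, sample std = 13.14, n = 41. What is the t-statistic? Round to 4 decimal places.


t = (xbar - mu0) / (s/sqrt(n))
xbar - mu0 = 141.85 - 107.06 = 34.79
sqrt(41) ≈ 6.40312424
s/sqrt(n) = 13.14 / 6.40312424 ≈ 2.05212323
t = 34.79 / 2.05212323 ≈ 16.953173

16.9532


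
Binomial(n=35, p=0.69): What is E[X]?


E[X] = n*p = 35 * 0.69 = 24.15

24.15


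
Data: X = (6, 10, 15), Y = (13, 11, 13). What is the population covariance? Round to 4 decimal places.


Cov = (1/n)*sum((xi-xbar)(yi-ybar))
n = 3, xbar = 31/3 ≈ 10.333333, ybar = 37/3 ≈ 12.333333
sum((xi-xbar)(yi-ybar)) = 2/3 ≈ 0.666667
Cov = 0.666667 / 3 = 2/9 ≈ 0.222222

0.2222


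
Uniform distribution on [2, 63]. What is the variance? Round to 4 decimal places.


Var = (b-a)^2 / 12
(b-a)^2 = (63 - 2)^2 = 3721
Var = 3721/12 ≈ 310.083333

310.0833


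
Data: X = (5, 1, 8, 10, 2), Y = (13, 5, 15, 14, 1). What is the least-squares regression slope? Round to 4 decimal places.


b = sum((xi-xbar)(yi-ybar)) / sum((xi-xbar)^2)
n = 5, xbar = 26/5 = 5.2, ybar = 48/5 = 9.6
Sxy = sum((xi-xbar)(yi-ybar)) = 82.4
Sxx = sum((xi-xbar)^2) = 58.8
b = Sxy / Sxx = 206/147 ≈ 1.401361

1.4014


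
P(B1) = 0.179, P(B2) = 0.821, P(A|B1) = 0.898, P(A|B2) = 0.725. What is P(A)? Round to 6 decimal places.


P(A) = P(A|B1)*P(B1) + P(A|B2)*P(B2)
P(A|B1)*P(B1) = 0.898 * 0.179 = 0.160742
P(A|B2)*P(B2) = 0.725 * 0.821 = 0.595225
P(A) = 0.160742 + 0.595225 = 0.755967

0.755967


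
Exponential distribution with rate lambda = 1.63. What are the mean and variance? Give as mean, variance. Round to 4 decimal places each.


mean = 1/lam, var = 1/lam^2
mean = 1 / 1.63 = 100/163 ≈ 0.613497
lam^2 = 1.63^2 = 2.6569
var = 1 / 2.6569 ≈ 0.376378

0.6135, 0.3764


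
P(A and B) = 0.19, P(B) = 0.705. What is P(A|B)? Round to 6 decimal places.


P(A|B) = P(A and B) / P(B) = 0.19 / 0.705 = 38/141 ≈ 0.26950355

0.269504


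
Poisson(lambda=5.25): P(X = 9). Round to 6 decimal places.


P = e^(-lam) * lam^k / k!
e^(-5.25) ≈ 0.005247518
lam^k = 5.25^9 ≈ 3029937.921833
k! = 9! = 362880
P = 0.005247518 * 3029937.921833 / 362880 ≈ 0.043815

0.043815


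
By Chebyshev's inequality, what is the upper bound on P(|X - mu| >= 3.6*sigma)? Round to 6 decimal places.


P <= 1/k^2
k^2 = 3.6^2 = 12.96
1/k^2 = 1 / 12.96 = 25/324 ≈ 0.07716049

0.077160


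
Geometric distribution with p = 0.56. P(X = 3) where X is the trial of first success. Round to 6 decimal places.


P = (1-p)^(k-1) * p
(1-p)^(k-1) = 0.44^2 = 0.1936
P = 0.1936 * 0.56 = 0.108416

0.108416


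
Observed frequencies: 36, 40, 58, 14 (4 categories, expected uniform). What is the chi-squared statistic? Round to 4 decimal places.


chi2 = sum((O-E)^2/E), E = total/4
total = 148, E = 148/4 = 37
(36 - 37)^2 / 37 = 1 / 37 = 1/37 ≈ 0.027027
(40 - 37)^2 / 37 = 9 / 37 = 9/37 ≈ 0.243243
(58 - 37)^2 / 37 = 441 / 37 = 441/37 ≈ 11.918919
(14 - 37)^2 / 37 = 529 / 37 = 529/37 ≈ 14.297297
chi2 = 980/37 ≈ 26.486486

26.4865


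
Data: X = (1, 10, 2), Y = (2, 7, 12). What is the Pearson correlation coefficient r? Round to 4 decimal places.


r = sum((xi-xbar)(yi-ybar)) / sqrt(sum((xi-xbar)^2) * sum((yi-ybar)^2))
n = 3, xbar = 13/3 ≈ 4.333333, ybar = 21/3 = 7
Sxy = sum((xi-xbar)(yi-ybar)) = 5
Sxx = sum((xi-xbar)^2) = 146/3 ≈ 48.666667
Syy = sum((yi-ybar)^2) = 50
sqrt(Sxx*Syy) ≈ 49.328829
r = Sxy / sqrt(Sxx*Syy) = 5 / 49.328829 ≈ 0.101361

0.1014


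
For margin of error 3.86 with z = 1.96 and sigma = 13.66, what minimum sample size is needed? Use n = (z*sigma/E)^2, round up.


z*sigma/E = 1.96 * 13.66 / 3.86 = 33467/4825 ≈ 6.936166
(z*sigma/E)^2 ≈ 48.110396
round up: n = 49

49


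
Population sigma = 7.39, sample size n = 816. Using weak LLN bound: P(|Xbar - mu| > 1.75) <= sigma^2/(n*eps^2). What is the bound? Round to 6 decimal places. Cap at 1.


bound = min(1, sigma^2/(n*eps^2))
sigma^2 = 7.39^2 = 54.6121
n*eps^2 = 816 * 1.75^2 = 816 * 3.0625 = 2499
sigma^2/(n*eps^2) = 54.6121 / 2499 ≈ 0.02185358

0.021854


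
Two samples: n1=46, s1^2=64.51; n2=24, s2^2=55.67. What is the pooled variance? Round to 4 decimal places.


sp^2 = ((n1-1)*s1^2 + (n2-1)*s2^2)/(n1+n2-2)
(n1-1)*s1^2 = 45 * 64.51 = 2902.95
(n2-1)*s2^2 = 23 * 55.67 = 1280.41
numerator = 2902.95 + 1280.41 = 4183.36
n1+n2-2 = 68
sp^2 = 4183.36 / 68 = 61.52

61.5200


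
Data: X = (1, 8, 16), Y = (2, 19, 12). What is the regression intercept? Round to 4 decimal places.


a = ybar - b*xbar, where b = sum((xi-xbar)(yi-ybar)) / sum((xi-xbar)^2)
n = 3, xbar = 25/3 ≈ 8.333333, ybar = 33/3 = 11
Sxy = sum((xi-xbar)(yi-ybar)) = 71
Sxx = sum((xi-xbar)^2) = 338/3 ≈ 112.666667
b = Sxy / Sxx = 213/338 ≈ 0.630178
a = 11 - 0.630178 * 8.333333 = 1943/338 ≈ 5.748521

5.7485


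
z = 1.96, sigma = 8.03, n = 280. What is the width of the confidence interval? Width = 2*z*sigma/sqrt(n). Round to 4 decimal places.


width = 2*z*sigma/sqrt(n)
2*z*sigma = 2 * 1.96 * 8.03 = 31.4776
sqrt(280) ≈ 16.733201
width = 31.4776 / 16.733201 ≈ 1.881146

1.8811


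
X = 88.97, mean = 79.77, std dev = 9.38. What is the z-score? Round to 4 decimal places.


z = (X - mu) / sigma
X - mu = 88.97 - 79.77 = 9.2
z = 9.2 / 9.38 = 460/469 ≈ 0.980810

0.9808


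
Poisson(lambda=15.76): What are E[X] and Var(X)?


E[X] = Var(X) = lambda = 15.76

15.76, 15.76


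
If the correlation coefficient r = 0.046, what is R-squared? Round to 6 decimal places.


R^2 = r^2 = (0.046)^2 = 0.002116

0.002116


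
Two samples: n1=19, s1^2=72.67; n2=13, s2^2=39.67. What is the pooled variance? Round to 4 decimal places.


sp^2 = ((n1-1)*s1^2 + (n2-1)*s2^2)/(n1+n2-2)
(n1-1)*s1^2 = 18 * 72.67 = 1308.06
(n2-1)*s2^2 = 12 * 39.67 = 476.04
numerator = 1308.06 + 476.04 = 1784.1
n1+n2-2 = 30
sp^2 = 1784.1 / 30 = 59.47

59.4700


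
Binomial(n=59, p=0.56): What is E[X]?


E[X] = n*p = 59 * 0.56 = 33.04

33.04


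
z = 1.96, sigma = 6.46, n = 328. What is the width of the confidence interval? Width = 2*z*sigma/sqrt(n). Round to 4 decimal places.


width = 2*z*sigma/sqrt(n)
2*z*sigma = 2 * 1.96 * 6.46 = 25.3232
sqrt(328) ≈ 18.110770
width = 25.3232 / 18.110770 ≈ 1.398240

1.3982


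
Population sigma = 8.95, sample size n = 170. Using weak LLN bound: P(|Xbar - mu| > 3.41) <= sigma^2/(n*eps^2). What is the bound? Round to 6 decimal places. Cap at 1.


bound = min(1, sigma^2/(n*eps^2))
sigma^2 = 8.95^2 = 80.1025
n*eps^2 = 170 * 3.41^2 = 170 * 11.6281 = 1976.777
sigma^2/(n*eps^2) = 80.1025 / 1976.777 ≈ 0.04052177

0.040522


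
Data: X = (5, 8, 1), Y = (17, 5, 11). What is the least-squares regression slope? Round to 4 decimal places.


b = sum((xi-xbar)(yi-ybar)) / sum((xi-xbar)^2)
n = 3, xbar = 14/3 ≈ 4.666667, ybar = 33/3 = 11
Sxy = sum((xi-xbar)(yi-ybar)) = -18
Sxx = sum((xi-xbar)^2) = 74/3 ≈ 24.666667
b = Sxy / Sxx = -27/37 ≈ -0.729730

-0.7297


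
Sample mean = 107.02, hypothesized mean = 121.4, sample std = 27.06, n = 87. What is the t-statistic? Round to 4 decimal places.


t = (xbar - mu0) / (s/sqrt(n))
xbar - mu0 = 107.02 - 121.4 = -14.38
sqrt(87) ≈ 9.32737905
s/sqrt(n) = 27.06 / 9.32737905 ≈ 2.90113652
t = -14.38 / 2.90113652 ≈ -4.956678

-4.9567


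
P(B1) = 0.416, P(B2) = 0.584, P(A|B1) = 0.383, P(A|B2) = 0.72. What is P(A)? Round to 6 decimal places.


P(A) = P(A|B1)*P(B1) + P(A|B2)*P(B2)
P(A|B1)*P(B1) = 0.383 * 0.416 = 0.159328
P(A|B2)*P(B2) = 0.72 * 0.584 = 0.42048
P(A) = 0.159328 + 0.42048 = 0.579808

0.579808


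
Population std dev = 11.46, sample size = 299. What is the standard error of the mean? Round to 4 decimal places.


SE = sigma / sqrt(n)
sqrt(299) ≈ 17.291616
SE = 11.46 / 17.291616 ≈ 0.662749

0.6627


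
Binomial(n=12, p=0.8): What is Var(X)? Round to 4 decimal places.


Var = n*p*(1-p) = 12 * 0.8 * 0.2 = 1.92

1.9200


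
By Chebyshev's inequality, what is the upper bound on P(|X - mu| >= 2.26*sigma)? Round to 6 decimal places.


P <= 1/k^2
k^2 = 2.26^2 = 5.1076
1/k^2 = 1 / 5.1076 ≈ 0.19578667

0.195787


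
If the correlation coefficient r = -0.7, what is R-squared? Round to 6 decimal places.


R^2 = r^2 = (-0.7)^2 = 0.49

0.490000


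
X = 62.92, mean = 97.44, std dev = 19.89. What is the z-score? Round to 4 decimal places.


z = (X - mu) / sigma
X - mu = 62.92 - 97.44 = -34.52
z = -34.52 / 19.89 = -3452/1989 ≈ -1.735546

-1.7355


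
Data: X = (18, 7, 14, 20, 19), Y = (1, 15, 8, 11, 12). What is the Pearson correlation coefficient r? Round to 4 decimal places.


r = sum((xi-xbar)(yi-ybar)) / sqrt(sum((xi-xbar)^2) * sum((yi-ybar)^2))
n = 5, xbar = 78/5 = 15.6, ybar = 47/5 = 9.4
Sxy = sum((xi-xbar)(yi-ybar)) = -50.2
Sxx = sum((xi-xbar)^2) = 113.2
Syy = sum((yi-ybar)^2) = 113.2
sqrt(Sxx*Syy) = 113.2
r = Sxy / sqrt(Sxx*Syy) = -50.2 / 113.2 = -251/566 ≈ -0.443463

-0.4435


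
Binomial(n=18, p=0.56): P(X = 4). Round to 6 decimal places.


P = C(n,k) * p^k * (1-p)^(n-k)
C(18,4) = 3060
p^k = 0.56^4 = 0.09834496
(1-p)^(n-k) = 0.44^14 ≈ 0.00001019383
P = 3060 * 0.09834496 * 0.00001019383 ≈ 0.003068

0.003068


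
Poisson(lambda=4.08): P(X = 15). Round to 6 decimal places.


P = e^(-lam) * lam^k / k!
e^(-4.08) ≈ 0.01690747
lam^k = 4.08^15 ≈ 1445115124.456000
k! = 15! = 1307674368000
P = 0.01690747 * 1445115124.456000 / 1307674368000 ≈ 0.000019

0.000019


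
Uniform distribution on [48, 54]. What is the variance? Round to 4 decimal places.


Var = (b-a)^2 / 12
(b-a)^2 = (54 - 48)^2 = 36
Var = 36/12 = 3

3.0000


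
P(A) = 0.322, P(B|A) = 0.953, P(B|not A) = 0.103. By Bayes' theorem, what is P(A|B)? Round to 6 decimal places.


P(A|B) = P(B|A)*P(A) / P(B), P(B) = P(B|A)*P(A) + P(B|not A)*P(not A)
P(B|A)*P(A) = 0.953 * 0.322 = 0.306866
P(B|not A)*P(not A) = 0.103 * 0.678 = 0.069834
P(B) = 0.306866 + 0.069834 = 0.3767
P(A|B) = 0.306866 / 0.3767 ≈ 0.81461641

0.814616


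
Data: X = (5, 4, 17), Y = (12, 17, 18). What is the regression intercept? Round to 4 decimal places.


a = ybar - b*xbar, where b = sum((xi-xbar)(yi-ybar)) / sum((xi-xbar)^2)
n = 3, xbar = 26/3 ≈ 8.666667, ybar = 47/3 ≈ 15.666667
Sxy = sum((xi-xbar)(yi-ybar)) = 80/3 ≈ 26.666667
Sxx = sum((xi-xbar)^2) = 314/3 ≈ 104.666667
b = Sxy / Sxx = 40/157 ≈ 0.254777
a = 15.666667 - 0.254777 * 8.666667 = 2113/157 ≈ 13.458599

13.4586


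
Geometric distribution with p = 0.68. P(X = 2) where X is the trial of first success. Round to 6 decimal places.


P = (1-p)^(k-1) * p
(1-p)^(k-1) = 0.32^1 = 0.32
P = 0.32 * 0.68 = 0.2176

0.217600


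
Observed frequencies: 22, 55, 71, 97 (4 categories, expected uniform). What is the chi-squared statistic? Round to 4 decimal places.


chi2 = sum((O-E)^2/E), E = total/4
total = 245, E = 245/4 = 61.25
(22 - 61.25)^2 / 61.25 = 1540.5625 / 61.25 = 24649/980 ≈ 25.152041
(55 - 61.25)^2 / 61.25 = 39.0625 / 61.25 = 125/196 ≈ 0.637755
(71 - 61.25)^2 / 61.25 = 95.0625 / 61.25 = 1521/980 ≈ 1.552041
(97 - 61.25)^2 / 61.25 = 1278.0625 / 61.25 = 20449/980 ≈ 20.866327
chi2 = 11811/245 ≈ 48.208163

48.2082


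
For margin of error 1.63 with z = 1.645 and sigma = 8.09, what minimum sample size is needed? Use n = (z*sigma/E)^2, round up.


z*sigma/E = 1.645 * 8.09 / 1.63 ≈ 8.164448
(z*sigma/E)^2 ≈ 66.658209
round up: n = 67

67


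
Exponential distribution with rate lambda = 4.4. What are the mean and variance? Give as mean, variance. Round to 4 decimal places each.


mean = 1/lam, var = 1/lam^2
mean = 1 / 4.4 = 5/22 ≈ 0.227273
lam^2 = 4.4^2 = 19.36
var = 1 / 19.36 = 25/484 ≈ 0.051653

0.2273, 0.0517


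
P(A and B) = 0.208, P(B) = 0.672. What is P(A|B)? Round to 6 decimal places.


P(A|B) = P(A and B) / P(B) = 0.208 / 0.672 = 13/42 ≈ 0.30952381

0.309524


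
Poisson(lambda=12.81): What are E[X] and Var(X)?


E[X] = Var(X) = lambda = 12.81

12.81, 12.81


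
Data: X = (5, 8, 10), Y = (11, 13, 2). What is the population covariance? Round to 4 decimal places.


Cov = (1/n)*sum((xi-xbar)(yi-ybar))
n = 3, xbar = 23/3 ≈ 7.666667, ybar = 26/3 ≈ 8.666667
sum((xi-xbar)(yi-ybar)) = -61/3 ≈ -20.333333
Cov = -20.333333 / 3 = -61/9 ≈ -6.777778

-6.7778


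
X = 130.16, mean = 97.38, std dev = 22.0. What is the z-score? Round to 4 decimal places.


z = (X - mu) / sigma
X - mu = 130.16 - 97.38 = 32.78
z = 32.78 / 22.0 = 1.49

1.4900


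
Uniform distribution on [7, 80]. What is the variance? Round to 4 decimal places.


Var = (b-a)^2 / 12
(b-a)^2 = (80 - 7)^2 = 5329
Var = 5329/12 ≈ 444.083333

444.0833


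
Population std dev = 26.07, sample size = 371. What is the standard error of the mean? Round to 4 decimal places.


SE = sigma / sqrt(n)
sqrt(371) ≈ 19.261360
SE = 26.07 / 19.261360 ≈ 1.353487

1.3535


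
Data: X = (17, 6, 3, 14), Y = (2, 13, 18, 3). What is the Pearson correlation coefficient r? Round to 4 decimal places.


r = sum((xi-xbar)(yi-ybar)) / sqrt(sum((xi-xbar)^2) * sum((yi-ybar)^2))
n = 4, xbar = 40/4 = 10, ybar = 36/4 = 9
Sxy = sum((xi-xbar)(yi-ybar)) = -152
Sxx = sum((xi-xbar)^2) = 130
Syy = sum((yi-ybar)^2) = 182
sqrt(Sxx*Syy) ≈ 153.818074
r = Sxy / sqrt(Sxx*Syy) = -152 / 153.818074 ≈ -0.988180

-0.9882


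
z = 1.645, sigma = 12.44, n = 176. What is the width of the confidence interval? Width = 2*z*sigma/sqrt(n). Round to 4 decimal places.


width = 2*z*sigma/sqrt(n)
2*z*sigma = 2 * 1.645 * 12.44 = 40.9276
sqrt(176) ≈ 13.266499
width = 40.9276 / 13.266499 ≈ 3.085034

3.0850


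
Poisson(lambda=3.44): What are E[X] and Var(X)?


E[X] = Var(X) = lambda = 3.44

3.44, 3.44


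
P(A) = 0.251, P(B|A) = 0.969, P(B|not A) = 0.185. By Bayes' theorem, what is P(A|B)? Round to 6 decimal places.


P(A|B) = P(B|A)*P(A) / P(B), P(B) = P(B|A)*P(A) + P(B|not A)*P(not A)
P(B|A)*P(A) = 0.969 * 0.251 = 0.243219
P(B|not A)*P(not A) = 0.185 * 0.749 = 0.138565
P(B) = 0.243219 + 0.138565 = 0.381784
P(A|B) = 0.243219 / 0.381784 ≈ 0.63705917

0.637059


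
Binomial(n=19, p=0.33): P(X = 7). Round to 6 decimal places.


P = C(n,k) * p^k * (1-p)^(n-k)
C(19,7) = 50388
p^k = 0.33^7 ≈ 0.0004261844
(1-p)^(n-k) = 0.67^12 ≈ 0.008182719
P = 50388 * 0.0004261844 * 0.008182719 ≈ 0.175720

0.175720


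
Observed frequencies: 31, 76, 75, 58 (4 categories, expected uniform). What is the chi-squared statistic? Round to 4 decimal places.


chi2 = sum((O-E)^2/E), E = total/4
total = 240, E = 240/4 = 60
(31 - 60)^2 / 60 = 841 / 60 = 841/60 ≈ 14.016667
(76 - 60)^2 / 60 = 256 / 60 = 64/15 ≈ 4.266667
(75 - 60)^2 / 60 = 225 / 60 = 3.75
(58 - 60)^2 / 60 = 4 / 60 = 1/15 ≈ 0.066667
chi2 = 22.1

22.1000


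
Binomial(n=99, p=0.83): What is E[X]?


E[X] = n*p = 99 * 0.83 = 82.17

82.17


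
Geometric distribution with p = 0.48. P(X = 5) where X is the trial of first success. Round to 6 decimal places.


P = (1-p)^(k-1) * p
(1-p)^(k-1) = 0.52^4 = 0.07311616
P = 0.07311616 * 0.48 ≈ 0.03509576

0.035096


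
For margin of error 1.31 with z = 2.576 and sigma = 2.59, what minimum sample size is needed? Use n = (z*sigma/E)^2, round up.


z*sigma/E = 2.576 * 2.59 / 1.31 ≈ 5.093008
(z*sigma/E)^2 ≈ 25.938727
round up: n = 26

26


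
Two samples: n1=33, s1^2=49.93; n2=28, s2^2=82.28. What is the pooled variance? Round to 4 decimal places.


sp^2 = ((n1-1)*s1^2 + (n2-1)*s2^2)/(n1+n2-2)
(n1-1)*s1^2 = 32 * 49.93 = 1597.76
(n2-1)*s2^2 = 27 * 82.28 = 2221.56
numerator = 1597.76 + 2221.56 = 3819.32
n1+n2-2 = 59
sp^2 = 3819.32 / 59 = 95483/1475 ≈ 64.734237

64.7342


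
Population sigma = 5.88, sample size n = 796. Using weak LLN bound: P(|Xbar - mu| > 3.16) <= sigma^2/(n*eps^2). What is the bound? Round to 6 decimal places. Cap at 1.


bound = min(1, sigma^2/(n*eps^2))
sigma^2 = 5.88^2 = 34.5744
n*eps^2 = 796 * 3.16^2 = 796 * 9.9856 = 7948.5376
sigma^2/(n*eps^2) = 34.5744 / 7948.5376 ≈ 0.00434978

0.004350


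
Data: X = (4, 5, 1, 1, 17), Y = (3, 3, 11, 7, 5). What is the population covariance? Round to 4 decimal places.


Cov = (1/n)*sum((xi-xbar)(yi-ybar))
n = 5, xbar = 28/5 = 5.6, ybar = 29/5 = 5.8
sum((xi-xbar)(yi-ybar)) = -32.4
Cov = -32.4 / 5 = -6.48

-6.4800


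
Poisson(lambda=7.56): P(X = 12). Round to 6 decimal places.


P = e^(-lam) * lam^k / k!
e^(-7.56) ≈ 0.0005208752
lam^k = 7.56^12 ≈ 34854715807.867201
k! = 12! = 479001600
P = 0.0005208752 * 34854715807.867201 / 479001600 ≈ 0.037902

0.037902


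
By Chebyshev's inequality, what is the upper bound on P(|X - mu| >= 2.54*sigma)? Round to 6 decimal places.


P <= 1/k^2
k^2 = 2.54^2 = 6.4516
1/k^2 = 1 / 6.4516 ≈ 0.15500031

0.155000


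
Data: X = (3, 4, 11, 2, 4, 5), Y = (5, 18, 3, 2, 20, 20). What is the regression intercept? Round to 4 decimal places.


a = ybar - b*xbar, where b = sum((xi-xbar)(yi-ybar)) / sum((xi-xbar)^2)
n = 6, xbar = 29/6 ≈ 4.833333, ybar = 68/6 = 34/3 ≈ 11.333333
Sxy = sum((xi-xbar)(yi-ybar)) = -74/3 ≈ -24.666667
Sxx = sum((xi-xbar)^2) = 305/6 ≈ 50.833333
b = Sxy / Sxx = -148/305 ≈ -0.485246
a = 11.333333 - (-0.485246) * 4.833333 = 4172/305 ≈ 13.678689

13.6787


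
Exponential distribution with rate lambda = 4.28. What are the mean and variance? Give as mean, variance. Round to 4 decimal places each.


mean = 1/lam, var = 1/lam^2
mean = 1 / 4.28 = 25/107 ≈ 0.233645
lam^2 = 4.28^2 = 18.3184
var = 1 / 18.3184 ≈ 0.054590

0.2336, 0.0546


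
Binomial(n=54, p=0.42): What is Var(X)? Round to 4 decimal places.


Var = n*p*(1-p) = 54 * 0.42 * 0.58 = 13.1544

13.1544


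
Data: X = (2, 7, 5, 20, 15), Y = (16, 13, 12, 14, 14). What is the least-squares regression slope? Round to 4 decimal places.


b = sum((xi-xbar)(yi-ybar)) / sum((xi-xbar)^2)
n = 5, xbar = 49/5 = 9.8, ybar = 69/5 = 13.8
Sxy = sum((xi-xbar)(yi-ybar)) = -3.2
Sxx = sum((xi-xbar)^2) = 222.8
b = Sxy / Sxx = -8/557 ≈ -0.014363

-0.0144


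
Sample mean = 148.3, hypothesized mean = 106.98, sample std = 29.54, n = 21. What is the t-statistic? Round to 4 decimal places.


t = (xbar - mu0) / (s/sqrt(n))
xbar - mu0 = 148.3 - 106.98 = 41.32
sqrt(21) ≈ 4.58257569
s/sqrt(n) = 29.54 / 4.58257569 ≈ 6.44615648
t = 41.32 / 6.44615648 ≈ 6.410021

6.4100


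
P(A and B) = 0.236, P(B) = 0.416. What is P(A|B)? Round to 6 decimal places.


P(A|B) = P(A and B) / P(B) = 0.236 / 0.416 = 59/104 ≈ 0.56730769

0.567308


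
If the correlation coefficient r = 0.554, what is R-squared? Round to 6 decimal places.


R^2 = r^2 = (0.554)^2 = 0.306916

0.306916


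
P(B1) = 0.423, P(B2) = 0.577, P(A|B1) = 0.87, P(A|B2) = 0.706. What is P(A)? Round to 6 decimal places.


P(A) = P(A|B1)*P(B1) + P(A|B2)*P(B2)
P(A|B1)*P(B1) = 0.87 * 0.423 = 0.36801
P(A|B2)*P(B2) = 0.706 * 0.577 = 0.407362
P(A) = 0.36801 + 0.407362 = 0.775372

0.775372


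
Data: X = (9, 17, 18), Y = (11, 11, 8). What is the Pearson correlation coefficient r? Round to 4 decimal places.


r = sum((xi-xbar)(yi-ybar)) / sqrt(sum((xi-xbar)^2) * sum((yi-ybar)^2))
n = 3, xbar = 44/3 ≈ 14.666667, ybar = 30/3 = 10
Sxy = sum((xi-xbar)(yi-ybar)) = -10
Sxx = sum((xi-xbar)^2) = 146/3 ≈ 48.666667
Syy = sum((yi-ybar)^2) = 6
sqrt(Sxx*Syy) ≈ 17.088007
r = Sxy / sqrt(Sxx*Syy) = -10 / 17.088007 ≈ -0.585206

-0.5852


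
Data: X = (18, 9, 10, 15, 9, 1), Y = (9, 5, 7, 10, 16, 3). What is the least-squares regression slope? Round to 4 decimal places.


b = sum((xi-xbar)(yi-ybar)) / sum((xi-xbar)^2)
n = 6, xbar = 62/6 = 31/3 ≈ 10.333333, ybar = 50/6 = 25/3 ≈ 8.333333
Sxy = sum((xi-xbar)(yi-ybar)) = 172/3 ≈ 57.333333
Sxx = sum((xi-xbar)^2) = 514/3 ≈ 171.333333
b = Sxy / Sxx = 86/257 ≈ 0.334630

0.3346


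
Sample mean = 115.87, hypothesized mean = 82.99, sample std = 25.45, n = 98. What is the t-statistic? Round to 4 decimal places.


t = (xbar - mu0) / (s/sqrt(n))
xbar - mu0 = 115.87 - 82.99 = 32.88
sqrt(98) ≈ 9.89949494
s/sqrt(n) = 25.45 / 9.89949494 ≈ 2.57083823
t = 32.88 / 2.57083823 ≈ 12.789603

12.7896


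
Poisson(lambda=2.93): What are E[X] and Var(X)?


E[X] = Var(X) = lambda = 2.93

2.93, 2.93


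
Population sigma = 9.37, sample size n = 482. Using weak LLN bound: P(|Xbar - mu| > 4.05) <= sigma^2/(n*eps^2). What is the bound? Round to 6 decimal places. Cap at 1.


bound = min(1, sigma^2/(n*eps^2))
sigma^2 = 9.37^2 = 87.7969
n*eps^2 = 482 * 4.05^2 = 482 * 16.4025 = 7906.005
sigma^2/(n*eps^2) = 87.7969 / 7906.005 ≈ 0.01110509

0.011105


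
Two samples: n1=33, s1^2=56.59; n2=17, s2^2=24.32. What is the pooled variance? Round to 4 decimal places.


sp^2 = ((n1-1)*s1^2 + (n2-1)*s2^2)/(n1+n2-2)
(n1-1)*s1^2 = 32 * 56.59 = 1810.88
(n2-1)*s2^2 = 16 * 24.32 = 389.12
numerator = 1810.88 + 389.12 = 2200
n1+n2-2 = 48
sp^2 = 2200 / 48 = 275/6 ≈ 45.833333

45.8333


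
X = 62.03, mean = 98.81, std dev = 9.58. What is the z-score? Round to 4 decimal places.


z = (X - mu) / sigma
X - mu = 62.03 - 98.81 = -36.78
z = -36.78 / 9.58 = -1839/479 ≈ -3.839248

-3.8392


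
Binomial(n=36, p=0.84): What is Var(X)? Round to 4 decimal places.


Var = n*p*(1-p) = 36 * 0.84 * 0.16 = 4.8384

4.8384


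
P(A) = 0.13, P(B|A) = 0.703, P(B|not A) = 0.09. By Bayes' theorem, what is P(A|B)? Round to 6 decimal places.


P(A|B) = P(B|A)*P(A) / P(B), P(B) = P(B|A)*P(A) + P(B|not A)*P(not A)
P(B|A)*P(A) = 0.703 * 0.13 = 0.09139
P(B|not A)*P(not A) = 0.09 * 0.87 = 0.0783
P(B) = 0.09139 + 0.0783 = 0.16969
P(A|B) = 0.09139 / 0.16969 ≈ 0.53857033

0.538570


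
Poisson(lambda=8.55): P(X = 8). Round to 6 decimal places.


P = e^(-lam) * lam^k / k!
e^(-8.55) ≈ 0.0001935451
lam^k = 8.55^8 ≈ 28558074.211400
k! = 8! = 40320
P = 0.0001935451 * 28558074.211400 / 40320 ≈ 0.137085

0.137085


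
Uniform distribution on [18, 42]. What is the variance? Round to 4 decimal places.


Var = (b-a)^2 / 12
(b-a)^2 = (42 - 18)^2 = 576
Var = 576/12 = 48

48.0000


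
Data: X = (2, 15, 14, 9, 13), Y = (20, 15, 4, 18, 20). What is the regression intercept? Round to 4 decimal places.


a = ybar - b*xbar, where b = sum((xi-xbar)(yi-ybar)) / sum((xi-xbar)^2)
n = 5, xbar = 53/5 = 10.6, ybar = 77/5 = 15.4
Sxy = sum((xi-xbar)(yi-ybar)) = -73.2
Sxx = sum((xi-xbar)^2) = 113.2
b = Sxy / Sxx = -183/283 ≈ -0.646643
a = 15.4 - (-0.646643) * 10.6 = 6298/283 ≈ 22.254417

22.2544


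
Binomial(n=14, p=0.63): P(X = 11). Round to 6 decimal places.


P = C(n,k) * p^k * (1-p)^(n-k)
C(14,11) = 364
p^k = 0.63^11 ≈ 0.006205061
(1-p)^(n-k) = 0.37^3 = 0.050653
P = 364 * 0.006205061 * 0.050653 ≈ 0.114407

0.114407


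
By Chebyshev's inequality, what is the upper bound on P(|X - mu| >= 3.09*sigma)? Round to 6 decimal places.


P <= 1/k^2
k^2 = 3.09^2 = 9.5481
1/k^2 = 1 / 9.5481 ≈ 0.10473288

0.104733


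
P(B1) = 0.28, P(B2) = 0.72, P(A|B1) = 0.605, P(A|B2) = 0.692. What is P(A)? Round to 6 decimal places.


P(A) = P(A|B1)*P(B1) + P(A|B2)*P(B2)
P(A|B1)*P(B1) = 0.605 * 0.28 = 0.1694
P(A|B2)*P(B2) = 0.692 * 0.72 = 0.49824
P(A) = 0.1694 + 0.49824 = 0.66764

0.667640


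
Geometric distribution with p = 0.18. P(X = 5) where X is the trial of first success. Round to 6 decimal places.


P = (1-p)^(k-1) * p
(1-p)^(k-1) = 0.82^4 ≈ 0.4521218
P = 0.4521218 * 0.18 ≈ 0.08138192

0.081382


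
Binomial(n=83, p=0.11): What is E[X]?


E[X] = n*p = 83 * 0.11 = 9.13

9.13


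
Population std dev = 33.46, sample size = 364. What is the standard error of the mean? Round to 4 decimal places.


SE = sigma / sqrt(n)
sqrt(364) ≈ 19.078784
SE = 33.46 / 19.078784 ≈ 1.753781

1.7538


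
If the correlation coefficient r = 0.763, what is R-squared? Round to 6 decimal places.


R^2 = r^2 = (0.763)^2 = 0.582169

0.582169


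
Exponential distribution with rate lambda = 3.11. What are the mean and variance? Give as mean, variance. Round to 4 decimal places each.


mean = 1/lam, var = 1/lam^2
mean = 1 / 3.11 = 100/311 ≈ 0.321543
lam^2 = 3.11^2 = 9.6721
var = 1 / 9.6721 ≈ 0.103390

0.3215, 0.1034


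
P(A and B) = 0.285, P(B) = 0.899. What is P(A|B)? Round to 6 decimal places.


P(A|B) = P(A and B) / P(B) = 0.285 / 0.899 = 285/899 ≈ 0.31701891

0.317019


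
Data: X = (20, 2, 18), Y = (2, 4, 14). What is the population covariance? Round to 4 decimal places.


Cov = (1/n)*sum((xi-xbar)(yi-ybar))
n = 3, xbar = 40/3 ≈ 13.333333, ybar = 20/3 ≈ 6.666667
sum((xi-xbar)(yi-ybar)) = 100/3 ≈ 33.333333
Cov = 33.333333 / 3 = 100/9 ≈ 11.111111

11.1111


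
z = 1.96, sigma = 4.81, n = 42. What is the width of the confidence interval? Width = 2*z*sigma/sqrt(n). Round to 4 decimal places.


width = 2*z*sigma/sqrt(n)
2*z*sigma = 2 * 1.96 * 4.81 = 18.8552
sqrt(42) ≈ 6.480741
width = 18.8552 / 6.480741 ≈ 2.909421

2.9094


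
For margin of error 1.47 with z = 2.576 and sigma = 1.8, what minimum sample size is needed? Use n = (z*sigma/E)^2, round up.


z*sigma/E = 2.576 * 1.8 / 1.47 = 552/175 ≈ 3.154286
(z*sigma/E)^2 ≈ 9.949518
round up: n = 10

10


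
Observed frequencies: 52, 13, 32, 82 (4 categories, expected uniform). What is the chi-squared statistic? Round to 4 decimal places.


chi2 = sum((O-E)^2/E), E = total/4
total = 179, E = 179/4 = 44.75
(52 - 44.75)^2 / 44.75 = 52.5625 / 44.75 = 841/716 ≈ 1.174581
(13 - 44.75)^2 / 44.75 = 1008.0625 / 44.75 = 16129/716 ≈ 22.526536
(32 - 44.75)^2 / 44.75 = 162.5625 / 44.75 = 2601/716 ≈ 3.632682
(82 - 44.75)^2 / 44.75 = 1387.5625 / 44.75 = 22201/716 ≈ 31.006983
chi2 = 10443/179 ≈ 58.340782

58.3408


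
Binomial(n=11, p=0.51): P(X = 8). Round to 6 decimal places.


P = C(n,k) * p^k * (1-p)^(n-k)
C(11,8) = 165
p^k = 0.51^8 ≈ 0.004576794
(1-p)^(n-k) = 0.49^3 = 0.117649
P = 165 * 0.004576794 * 0.117649 ≈ 0.088845

0.088845


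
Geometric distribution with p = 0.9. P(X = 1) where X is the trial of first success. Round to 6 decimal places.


P = (1-p)^(k-1) * p
(1-p)^(k-1) = 0.1^0 = 1
P = 1 * 0.9 = 0.9

0.900000


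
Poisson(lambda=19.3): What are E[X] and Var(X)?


E[X] = Var(X) = lambda = 19.3

19.3, 19.3


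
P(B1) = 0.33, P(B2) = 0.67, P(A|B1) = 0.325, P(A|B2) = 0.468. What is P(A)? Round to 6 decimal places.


P(A) = P(A|B1)*P(B1) + P(A|B2)*P(B2)
P(A|B1)*P(B1) = 0.325 * 0.33 = 0.10725
P(A|B2)*P(B2) = 0.468 * 0.67 = 0.31356
P(A) = 0.10725 + 0.31356 = 0.42081

0.420810


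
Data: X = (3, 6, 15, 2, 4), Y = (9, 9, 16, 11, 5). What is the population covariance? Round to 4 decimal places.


Cov = (1/n)*sum((xi-xbar)(yi-ybar))
n = 5, xbar = 30/5 = 6, ybar = 50/5 = 10
sum((xi-xbar)(yi-ybar)) = 63
Cov = 63 / 5 = 12.6

12.6000


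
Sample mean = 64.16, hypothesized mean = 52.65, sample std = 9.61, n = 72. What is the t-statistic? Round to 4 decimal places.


t = (xbar - mu0) / (s/sqrt(n))
xbar - mu0 = 64.16 - 52.65 = 11.51
sqrt(72) ≈ 8.48528137
s/sqrt(n) = 9.61 / 8.48528137 ≈ 1.13254936
t = 11.51 / 1.13254936 ≈ 10.162912

10.1629


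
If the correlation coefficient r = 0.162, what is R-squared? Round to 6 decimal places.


R^2 = r^2 = (0.162)^2 = 0.026244

0.026244


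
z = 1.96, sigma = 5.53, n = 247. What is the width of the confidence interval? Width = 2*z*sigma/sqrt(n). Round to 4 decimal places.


width = 2*z*sigma/sqrt(n)
2*z*sigma = 2 * 1.96 * 5.53 = 21.6776
sqrt(247) ≈ 15.716234
width = 21.6776 / 15.716234 ≈ 1.379313

1.3793


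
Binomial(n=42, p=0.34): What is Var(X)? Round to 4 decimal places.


Var = n*p*(1-p) = 42 * 0.34 * 0.66 = 9.4248

9.4248


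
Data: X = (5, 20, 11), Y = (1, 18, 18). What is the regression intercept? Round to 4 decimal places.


a = ybar - b*xbar, where b = sum((xi-xbar)(yi-ybar)) / sum((xi-xbar)^2)
n = 3, xbar = 36/3 = 12, ybar = 37/3 ≈ 12.333333
Sxy = sum((xi-xbar)(yi-ybar)) = 119
Sxx = sum((xi-xbar)^2) = 114
b = Sxy / Sxx = 119/114 ≈ 1.043860
a = 12.333333 - 1.043860 * 12 = -11/57 ≈ -0.192982

-0.1930


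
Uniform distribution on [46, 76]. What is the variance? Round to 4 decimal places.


Var = (b-a)^2 / 12
(b-a)^2 = (76 - 46)^2 = 900
Var = 900/12 = 75

75.0000


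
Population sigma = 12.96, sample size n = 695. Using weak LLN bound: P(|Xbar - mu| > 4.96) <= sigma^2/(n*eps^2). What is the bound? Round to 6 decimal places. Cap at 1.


bound = min(1, sigma^2/(n*eps^2))
sigma^2 = 12.96^2 = 167.9616
n*eps^2 = 695 * 4.96^2 = 695 * 24.6016 = 17098.112
sigma^2/(n*eps^2) = 167.9616 / 17098.112 ≈ 0.00982340

0.009823


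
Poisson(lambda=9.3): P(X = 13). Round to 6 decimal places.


P = e^(-lam) * lam^k / k!
e^(-9.3) ≈ 0.00009142423
lam^k = 9.3^13 ≈ 3892945566558.147264
k! = 13! = 6227020800
P = 0.00009142423 * 3892945566558.147264 / 6227020800 ≈ 0.057156

0.057156


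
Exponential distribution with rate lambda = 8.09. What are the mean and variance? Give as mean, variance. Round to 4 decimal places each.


mean = 1/lam, var = 1/lam^2
mean = 1 / 8.09 = 100/809 ≈ 0.123609
lam^2 = 8.09^2 = 65.4481
var = 1 / 65.4481 ≈ 0.015279

0.1236, 0.0153


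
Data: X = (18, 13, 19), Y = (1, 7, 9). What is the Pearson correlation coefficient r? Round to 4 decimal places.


r = sum((xi-xbar)(yi-ybar)) / sqrt(sum((xi-xbar)^2) * sum((yi-ybar)^2))
n = 3, xbar = 50/3 ≈ 16.666667, ybar = 17/3 ≈ 5.666667
Sxy = sum((xi-xbar)(yi-ybar)) = -10/3 ≈ -3.333333
Sxx = sum((xi-xbar)^2) = 62/3 ≈ 20.666667
Syy = sum((yi-ybar)^2) = 104/3 ≈ 34.666667
sqrt(Sxx*Syy) ≈ 26.766480
r = Sxy / sqrt(Sxx*Syy) = -3.333333 / 26.766480 ≈ -0.124534

-0.1245


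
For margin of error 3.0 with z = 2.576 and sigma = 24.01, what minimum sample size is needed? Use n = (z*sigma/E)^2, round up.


z*sigma/E = 2.576 * 24.01 / 3.0 ≈ 20.616587
(z*sigma/E)^2 ≈ 425.043646
round up: n = 426

426


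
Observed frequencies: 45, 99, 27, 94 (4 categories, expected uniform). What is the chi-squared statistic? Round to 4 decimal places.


chi2 = sum((O-E)^2/E), E = total/4
total = 265, E = 265/4 = 66.25
(45 - 66.25)^2 / 66.25 = 451.5625 / 66.25 = 1445/212 ≈ 6.816038
(99 - 66.25)^2 / 66.25 = 1072.5625 / 66.25 = 17161/1060 ≈ 16.189623
(27 - 66.25)^2 / 66.25 = 1540.5625 / 66.25 = 24649/1060 ≈ 23.253774
(94 - 66.25)^2 / 66.25 = 770.0625 / 66.25 = 12321/1060 ≈ 11.623585
chi2 = 15339/265 ≈ 57.883019

57.8830


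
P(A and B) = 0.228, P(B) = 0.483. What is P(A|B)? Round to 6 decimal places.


P(A|B) = P(A and B) / P(B) = 0.228 / 0.483 = 76/161 ≈ 0.47204969

0.472050


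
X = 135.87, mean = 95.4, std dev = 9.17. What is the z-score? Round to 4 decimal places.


z = (X - mu) / sigma
X - mu = 135.87 - 95.4 = 40.47
z = 40.47 / 9.17 = 4047/917 ≈ 4.413304

4.4133


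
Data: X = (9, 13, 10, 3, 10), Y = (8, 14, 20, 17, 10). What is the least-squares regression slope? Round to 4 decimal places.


b = sum((xi-xbar)(yi-ybar)) / sum((xi-xbar)^2)
n = 5, xbar = 45/5 = 9, ybar = 69/5 = 13.8
Sxy = sum((xi-xbar)(yi-ybar)) = -16
Sxx = sum((xi-xbar)^2) = 54
b = Sxy / Sxx = -8/27 ≈ -0.296296

-0.2963


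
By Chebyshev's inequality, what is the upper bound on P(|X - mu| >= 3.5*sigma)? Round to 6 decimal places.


P <= 1/k^2
k^2 = 3.5^2 = 12.25
1/k^2 = 1 / 12.25 = 4/49 ≈ 0.08163265

0.081633


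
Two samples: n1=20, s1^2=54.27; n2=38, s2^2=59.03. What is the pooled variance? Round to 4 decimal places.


sp^2 = ((n1-1)*s1^2 + (n2-1)*s2^2)/(n1+n2-2)
(n1-1)*s1^2 = 19 * 54.27 = 1031.13
(n2-1)*s2^2 = 37 * 59.03 = 2184.11
numerator = 1031.13 + 2184.11 = 3215.24
n1+n2-2 = 56
sp^2 = 3215.24 / 56 = 57.415

57.4150


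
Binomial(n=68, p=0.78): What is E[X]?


E[X] = n*p = 68 * 0.78 = 53.04

53.04


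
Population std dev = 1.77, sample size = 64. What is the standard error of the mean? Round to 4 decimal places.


SE = sigma / sqrt(n)
sqrt(64) = 8
SE = 1.77 / 8 = 0.22125

0.2213


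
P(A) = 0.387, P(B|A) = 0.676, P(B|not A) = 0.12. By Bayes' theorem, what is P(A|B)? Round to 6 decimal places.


P(A|B) = P(B|A)*P(A) / P(B), P(B) = P(B|A)*P(A) + P(B|not A)*P(not A)
P(B|A)*P(A) = 0.676 * 0.387 = 0.261612
P(B|not A)*P(not A) = 0.12 * 0.613 = 0.07356
P(B) = 0.261612 + 0.07356 = 0.335172
P(A|B) = 0.261612 / 0.335172 ≈ 0.78053059

0.780531


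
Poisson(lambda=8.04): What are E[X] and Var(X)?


E[X] = Var(X) = lambda = 8.04

8.04, 8.04


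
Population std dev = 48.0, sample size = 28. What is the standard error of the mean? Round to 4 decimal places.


SE = sigma / sqrt(n)
sqrt(28) ≈ 5.291503
SE = 48.0 / 5.291503 ≈ 9.071147

9.0711


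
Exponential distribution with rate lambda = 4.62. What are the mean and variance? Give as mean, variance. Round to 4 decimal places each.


mean = 1/lam, var = 1/lam^2
mean = 1 / 4.62 = 50/231 ≈ 0.216450
lam^2 = 4.62^2 = 21.3444
var = 1 / 21.3444 ≈ 0.046851

0.2165, 0.0469


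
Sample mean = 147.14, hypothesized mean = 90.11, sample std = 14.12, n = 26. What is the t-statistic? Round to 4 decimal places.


t = (xbar - mu0) / (s/sqrt(n))
xbar - mu0 = 147.14 - 90.11 = 57.03
sqrt(26) ≈ 5.09901951
s/sqrt(n) = 14.12 / 5.09901951 ≈ 2.76915983
t = 57.03 / 2.76915983 ≈ 20.594694

20.5947


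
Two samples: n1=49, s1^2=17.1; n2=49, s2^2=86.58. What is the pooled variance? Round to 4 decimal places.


sp^2 = ((n1-1)*s1^2 + (n2-1)*s2^2)/(n1+n2-2)
(n1-1)*s1^2 = 48 * 17.1 = 820.8
(n2-1)*s2^2 = 48 * 86.58 = 4155.84
numerator = 820.8 + 4155.84 = 4976.64
n1+n2-2 = 96
sp^2 = 4976.64 / 96 = 51.84

51.8400


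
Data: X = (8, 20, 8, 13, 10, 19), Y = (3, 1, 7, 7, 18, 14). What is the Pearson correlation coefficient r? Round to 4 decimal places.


r = sum((xi-xbar)(yi-ybar)) / sqrt(sum((xi-xbar)^2) * sum((yi-ybar)^2))
n = 6, xbar = 78/6 = 13, ybar = 50/6 = 25/3 ≈ 8.333333
Sxy = sum((xi-xbar)(yi-ybar)) = -13
Sxx = sum((xi-xbar)^2) = 144
Syy = sum((yi-ybar)^2) = 634/3 ≈ 211.333333
sqrt(Sxx*Syy) ≈ 174.447700
r = Sxy / sqrt(Sxx*Syy) = -13 / 174.447700 ≈ -0.074521

-0.0745


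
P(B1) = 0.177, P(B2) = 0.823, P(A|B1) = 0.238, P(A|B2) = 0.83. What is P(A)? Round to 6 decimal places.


P(A) = P(A|B1)*P(B1) + P(A|B2)*P(B2)
P(A|B1)*P(B1) = 0.238 * 0.177 = 0.042126
P(A|B2)*P(B2) = 0.83 * 0.823 = 0.68309
P(A) = 0.042126 + 0.68309 = 0.725216

0.725216


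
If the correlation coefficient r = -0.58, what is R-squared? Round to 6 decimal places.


R^2 = r^2 = (-0.58)^2 = 0.3364

0.336400


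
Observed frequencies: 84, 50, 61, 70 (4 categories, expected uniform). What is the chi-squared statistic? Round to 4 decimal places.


chi2 = sum((O-E)^2/E), E = total/4
total = 265, E = 265/4 = 66.25
(84 - 66.25)^2 / 66.25 = 315.0625 / 66.25 = 5041/1060 ≈ 4.755660
(50 - 66.25)^2 / 66.25 = 264.0625 / 66.25 = 845/212 ≈ 3.985849
(61 - 66.25)^2 / 66.25 = 27.5625 / 66.25 = 441/1060 ≈ 0.416038
(70 - 66.25)^2 / 66.25 = 14.0625 / 66.25 = 45/212 ≈ 0.212264
chi2 = 2483/265 ≈ 9.369811

9.3698


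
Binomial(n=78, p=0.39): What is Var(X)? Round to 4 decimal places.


Var = n*p*(1-p) = 78 * 0.39 * 0.61 = 18.5562

18.5562


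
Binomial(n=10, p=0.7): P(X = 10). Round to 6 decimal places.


P = C(n,k) * p^k * (1-p)^(n-k)
C(10,10) = 1
p^k = 0.7^10 ≈ 0.02824752
(1-p)^(n-k) = 0.3^0 = 1
P = 1 * 0.02824752 * 1 ≈ 0.028248

0.028248


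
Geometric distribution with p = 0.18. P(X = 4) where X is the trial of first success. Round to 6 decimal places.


P = (1-p)^(k-1) * p
(1-p)^(k-1) = 0.82^3 = 0.551368
P = 0.551368 * 0.18 = 0.09924624

0.099246


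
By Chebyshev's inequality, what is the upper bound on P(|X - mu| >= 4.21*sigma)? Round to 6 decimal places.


P <= 1/k^2
k^2 = 4.21^2 = 17.7241
1/k^2 = 1 / 17.7241 ≈ 0.05642035

0.056420


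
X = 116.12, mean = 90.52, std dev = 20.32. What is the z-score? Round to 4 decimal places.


z = (X - mu) / sigma
X - mu = 116.12 - 90.52 = 25.6
z = 25.6 / 20.32 = 160/127 ≈ 1.259843

1.2598


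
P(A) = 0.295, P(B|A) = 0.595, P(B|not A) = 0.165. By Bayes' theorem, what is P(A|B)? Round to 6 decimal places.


P(A|B) = P(B|A)*P(A) / P(B), P(B) = P(B|A)*P(A) + P(B|not A)*P(not A)
P(B|A)*P(A) = 0.595 * 0.295 = 0.175525
P(B|not A)*P(not A) = 0.165 * 0.705 = 0.116325
P(B) = 0.175525 + 0.116325 = 0.29185
P(A|B) = 0.175525 / 0.29185 ≈ 0.60142196

0.601422


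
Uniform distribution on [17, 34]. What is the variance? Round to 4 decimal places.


Var = (b-a)^2 / 12
(b-a)^2 = (34 - 17)^2 = 289
Var = 289/12 ≈ 24.083333

24.0833


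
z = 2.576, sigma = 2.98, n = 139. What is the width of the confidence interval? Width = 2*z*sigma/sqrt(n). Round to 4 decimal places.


width = 2*z*sigma/sqrt(n)
2*z*sigma = 2 * 2.576 * 2.98 = 15.35296
sqrt(139) ≈ 11.789826
width = 15.35296 / 11.789826 ≈ 1.302221

1.3022


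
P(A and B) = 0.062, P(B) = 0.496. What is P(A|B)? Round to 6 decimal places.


P(A|B) = P(A and B) / P(B) = 0.062 / 0.496 = 0.125

0.125000


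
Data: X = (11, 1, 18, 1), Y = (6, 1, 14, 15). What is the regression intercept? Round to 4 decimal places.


a = ybar - b*xbar, where b = sum((xi-xbar)(yi-ybar)) / sum((xi-xbar)^2)
n = 4, xbar = 31/4 = 7.75, ybar = 36/4 = 9
Sxy = sum((xi-xbar)(yi-ybar)) = 55
Sxx = sum((xi-xbar)^2) = 206.75
b = Sxy / Sxx = 220/827 ≈ 0.266022
a = 9 - 0.266022 * 7.75 = 5738/827 ≈ 6.938331

6.9383


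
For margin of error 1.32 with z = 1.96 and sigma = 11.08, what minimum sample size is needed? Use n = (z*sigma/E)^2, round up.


z*sigma/E = 1.96 * 11.08 / 1.32 = 13573/825 ≈ 16.452121
(z*sigma/E)^2 ≈ 270.672292
round up: n = 271

271


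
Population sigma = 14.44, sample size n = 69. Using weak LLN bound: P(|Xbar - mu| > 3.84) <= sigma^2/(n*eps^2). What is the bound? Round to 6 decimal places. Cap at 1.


bound = min(1, sigma^2/(n*eps^2))
sigma^2 = 14.44^2 = 208.5136
n*eps^2 = 69 * 3.84^2 = 69 * 14.7456 = 1017.4464
sigma^2/(n*eps^2) = 208.5136 / 1017.4464 ≈ 0.20493817

0.204938


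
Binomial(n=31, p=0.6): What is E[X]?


E[X] = n*p = 31 * 0.6 = 18.6

18.6


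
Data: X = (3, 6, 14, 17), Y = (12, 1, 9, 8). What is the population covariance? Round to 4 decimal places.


Cov = (1/n)*sum((xi-xbar)(yi-ybar))
n = 4, xbar = 40/4 = 10, ybar = 30/4 = 7.5
sum((xi-xbar)(yi-ybar)) = 4
Cov = 4 / 4 = 1

1.0000


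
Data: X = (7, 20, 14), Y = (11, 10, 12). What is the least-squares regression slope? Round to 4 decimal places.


b = sum((xi-xbar)(yi-ybar)) / sum((xi-xbar)^2)
n = 3, xbar = 41/3 ≈ 13.666667, ybar = 33/3 = 11
Sxy = sum((xi-xbar)(yi-ybar)) = -6
Sxx = sum((xi-xbar)^2) = 254/3 ≈ 84.666667
b = Sxy / Sxx = -9/127 ≈ -0.070866

-0.0709


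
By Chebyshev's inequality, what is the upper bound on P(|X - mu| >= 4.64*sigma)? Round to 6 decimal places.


P <= 1/k^2
k^2 = 4.64^2 = 21.5296
1/k^2 = 1 / 21.5296 ≈ 0.04644768

0.046448


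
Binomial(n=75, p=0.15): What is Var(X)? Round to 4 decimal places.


Var = n*p*(1-p) = 75 * 0.15 * 0.85 = 9.5625

9.5625


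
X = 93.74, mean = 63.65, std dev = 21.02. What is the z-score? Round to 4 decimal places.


z = (X - mu) / sigma
X - mu = 93.74 - 63.65 = 30.09
z = 30.09 / 21.02 = 3009/2102 ≈ 1.431494

1.4315


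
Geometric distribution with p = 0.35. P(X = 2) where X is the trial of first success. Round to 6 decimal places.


P = (1-p)^(k-1) * p
(1-p)^(k-1) = 0.65^1 = 0.65
P = 0.65 * 0.35 = 0.2275

0.227500


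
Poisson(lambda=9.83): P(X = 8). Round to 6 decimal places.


P = e^(-lam) * lam^k / k!
e^(-9.83) ≈ 0.00005381276
lam^k = 9.83^8 ≈ 87182263.963058
k! = 8! = 40320
P = 0.00005381276 * 87182263.963058 / 40320 ≈ 0.116357

0.116357
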